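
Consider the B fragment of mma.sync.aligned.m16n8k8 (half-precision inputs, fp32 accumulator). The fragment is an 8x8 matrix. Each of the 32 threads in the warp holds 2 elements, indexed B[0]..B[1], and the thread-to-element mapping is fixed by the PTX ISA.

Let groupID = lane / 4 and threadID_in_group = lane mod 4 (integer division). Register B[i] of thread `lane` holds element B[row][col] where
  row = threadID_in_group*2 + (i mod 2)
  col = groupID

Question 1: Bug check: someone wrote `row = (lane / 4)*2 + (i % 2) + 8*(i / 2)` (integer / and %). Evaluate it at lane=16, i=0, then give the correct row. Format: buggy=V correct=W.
buggy=8 correct=0

`(lane / 4)*2 + (i % 2) + 8*(i / 2)`[16,0]⇒8
L=16⇒gr=16>>2=4, th=16&3=0
[0]⇒row 0·2+0=0  col gr=4
row: 8 vs 0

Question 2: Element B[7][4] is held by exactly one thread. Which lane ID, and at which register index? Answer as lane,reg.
c:4=>grp=4  r:7=>tig=3,lo=1
L=4*4+3=19  i=1=1

19,1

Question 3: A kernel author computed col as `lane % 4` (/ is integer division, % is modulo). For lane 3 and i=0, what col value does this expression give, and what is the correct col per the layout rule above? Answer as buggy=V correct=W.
buggy=3 correct=0

`lane % 4`[3,0]->3
lane 3->3/4=0, 3 mod 4=3
i=0  r:2·3+0->6  c:0
col: 3 vs 0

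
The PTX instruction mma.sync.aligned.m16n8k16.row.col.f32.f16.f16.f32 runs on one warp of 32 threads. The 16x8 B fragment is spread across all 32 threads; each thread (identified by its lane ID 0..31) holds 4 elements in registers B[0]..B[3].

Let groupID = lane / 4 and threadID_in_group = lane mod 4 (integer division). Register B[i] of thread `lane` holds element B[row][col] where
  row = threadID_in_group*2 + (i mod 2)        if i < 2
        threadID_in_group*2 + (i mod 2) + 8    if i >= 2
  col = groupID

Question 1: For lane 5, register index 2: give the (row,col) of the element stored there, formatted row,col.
10,1

5: gid=1,tid=1
[2] (1*2+0+8,1) = (10,1)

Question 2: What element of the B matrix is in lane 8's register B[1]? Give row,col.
8: g=2,t=0
[1] (0*2+1+0,2) = (1,2)

1,2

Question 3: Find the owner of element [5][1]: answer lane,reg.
6,1

c:1=>grp=1  r:5=>rB=0,tig=2,lo=1
L=1*4+2=6  i=0*2+1=1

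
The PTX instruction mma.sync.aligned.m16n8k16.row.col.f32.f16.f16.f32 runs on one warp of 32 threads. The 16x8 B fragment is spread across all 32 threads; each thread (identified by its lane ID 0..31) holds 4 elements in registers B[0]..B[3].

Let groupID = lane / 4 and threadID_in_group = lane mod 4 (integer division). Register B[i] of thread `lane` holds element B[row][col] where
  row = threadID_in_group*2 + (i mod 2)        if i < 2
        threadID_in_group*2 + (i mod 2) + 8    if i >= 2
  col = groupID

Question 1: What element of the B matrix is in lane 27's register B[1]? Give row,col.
lane 27⇒27/4=6, 27 mod 4=3
i=1  r:2·3+1+0⇒7  c:6

7,6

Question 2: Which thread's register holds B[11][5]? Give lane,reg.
c=5⇒gr=5  r=11⇒Rb=1,th=1,odd=1
L=5*4+1=21  i=1*2+1=3

21,3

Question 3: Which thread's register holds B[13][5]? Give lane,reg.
22,3

c=5->g=5  r=13->rb=1,t=2,b0=1
L=5*4+2=22  i=1*2+1=3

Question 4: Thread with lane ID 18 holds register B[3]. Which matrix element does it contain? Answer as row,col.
13,4

lane 18: gr=4 (18/4), th=2 (18%4)
i=3: r=2*2+1+8=13, c=gr=4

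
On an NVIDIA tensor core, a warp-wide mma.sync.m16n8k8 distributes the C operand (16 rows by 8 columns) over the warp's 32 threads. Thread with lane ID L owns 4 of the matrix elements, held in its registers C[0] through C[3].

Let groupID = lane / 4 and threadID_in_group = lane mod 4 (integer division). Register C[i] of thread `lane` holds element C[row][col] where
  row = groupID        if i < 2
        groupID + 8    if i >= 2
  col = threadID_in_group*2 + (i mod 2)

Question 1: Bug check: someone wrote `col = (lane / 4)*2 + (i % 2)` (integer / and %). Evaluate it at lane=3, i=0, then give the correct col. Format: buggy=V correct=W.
buggy=0 correct=6

`(lane / 4)*2 + (i % 2)`[3,0]⇒0
lane 3: gr=0 (3/4), th=3 (3%4)
i=0: r=0+0=0, c=3*2+0=6
col: 0 vs 6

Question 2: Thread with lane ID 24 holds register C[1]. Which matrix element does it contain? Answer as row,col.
6,1

lane 24=>24/4=6, 24 mod 4=0
i=1  r:6+0=>6  c:2·0+1=>1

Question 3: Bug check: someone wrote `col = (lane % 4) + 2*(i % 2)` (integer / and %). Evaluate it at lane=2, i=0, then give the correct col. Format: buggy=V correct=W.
buggy=2 correct=4

`(lane % 4) + 2*(i % 2)`[2,0]=>2
L=2=>grp=2>>2=0, tig=2&3=2
[0]=>row 0+0=0  col 2·2+0=4
col: 2 vs 4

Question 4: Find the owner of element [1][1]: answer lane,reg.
4,1

r=1⇒gr=1,Rb=0  c=1⇒th=0,odd=1
L=1*4+0=4  i=0*2+1=1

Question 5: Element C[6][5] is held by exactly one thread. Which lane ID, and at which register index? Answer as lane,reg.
r=6->g=6,rb=0  c=5->t=2,b0=1
L=6*4+2=26  i=0*2+1=1

26,1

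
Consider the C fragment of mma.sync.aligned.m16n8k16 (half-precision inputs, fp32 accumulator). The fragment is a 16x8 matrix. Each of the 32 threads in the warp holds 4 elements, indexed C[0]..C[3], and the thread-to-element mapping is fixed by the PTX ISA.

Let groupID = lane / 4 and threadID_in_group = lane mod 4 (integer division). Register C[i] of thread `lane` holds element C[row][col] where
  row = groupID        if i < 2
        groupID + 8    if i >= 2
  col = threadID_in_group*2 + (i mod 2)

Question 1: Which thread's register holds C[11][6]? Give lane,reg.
15,2

r:11=>grp=3,rB=1  c:6=>tig=3,lo=0
L=3*4+3=15  i=1*2+0=2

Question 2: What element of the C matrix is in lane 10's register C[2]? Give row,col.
10: g=2,t=2
[2] (2+8,2*2+0) = (10,4)

10,4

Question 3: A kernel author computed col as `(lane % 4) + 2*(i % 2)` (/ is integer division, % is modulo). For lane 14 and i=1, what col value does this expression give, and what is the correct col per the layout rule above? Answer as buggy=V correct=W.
`(lane % 4) + 2*(i % 2)`[14,1]->4
14: g=3,t=2
[1] (3+0,2*2+1) = (3,5)
col: 4 vs 5

buggy=4 correct=5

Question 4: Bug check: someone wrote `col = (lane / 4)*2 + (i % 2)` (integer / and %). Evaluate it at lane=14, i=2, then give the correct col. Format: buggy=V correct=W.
buggy=6 correct=4

`(lane / 4)*2 + (i % 2)`[14,2]⇒6
14: gr=3,th=2
[2] (3+8,2*2+0) = (11,4)
col: 6 vs 4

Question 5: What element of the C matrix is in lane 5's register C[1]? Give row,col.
1,3

L=5->g=5>>2=1, t=5&3=1
[1]->row 1+0=1  col 1·2+1=3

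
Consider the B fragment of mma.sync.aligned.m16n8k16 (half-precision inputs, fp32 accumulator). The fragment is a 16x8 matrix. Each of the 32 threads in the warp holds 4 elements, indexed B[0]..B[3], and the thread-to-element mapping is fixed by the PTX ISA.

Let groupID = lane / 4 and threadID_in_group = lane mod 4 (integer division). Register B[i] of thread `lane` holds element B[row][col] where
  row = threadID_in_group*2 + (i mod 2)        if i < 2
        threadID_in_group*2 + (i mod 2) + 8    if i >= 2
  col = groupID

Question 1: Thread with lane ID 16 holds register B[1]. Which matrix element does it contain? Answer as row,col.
L=16->g=16>>2=4, t=16&3=0
[1]->row 0·2+1+0=1  col g=4

1,4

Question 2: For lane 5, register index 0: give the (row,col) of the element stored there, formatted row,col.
lane 5: g=1 (5/4), t=1 (5%4)
i=0: r=1*2+0+0=2, c=g=1

2,1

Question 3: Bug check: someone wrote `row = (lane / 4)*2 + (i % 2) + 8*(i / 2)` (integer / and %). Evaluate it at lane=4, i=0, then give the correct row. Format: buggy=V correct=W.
buggy=2 correct=0

`(lane / 4)*2 + (i % 2) + 8*(i / 2)`[4,0]=>2
L=4=>grp=4>>2=1, tig=4&3=0
[0]=>row 0·2+0+0=0  col grp=1
row: 2 vs 0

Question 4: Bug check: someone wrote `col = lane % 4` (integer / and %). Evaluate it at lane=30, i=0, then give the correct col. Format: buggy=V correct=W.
buggy=2 correct=7

`lane % 4`[30,0]→2
lane 30→30/4=7, 30 mod 4=2
i=0  r:2·2+0+0→4  c:7
col: 2 vs 7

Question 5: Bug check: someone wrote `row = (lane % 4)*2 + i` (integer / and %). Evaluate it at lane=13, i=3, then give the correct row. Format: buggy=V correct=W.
buggy=5 correct=11

`(lane % 4)*2 + i`[13,3]⇒5
L=13⇒gr=13>>2=3, th=13&3=1
[3]⇒row 1·2+1+8=11  col gr=3
row: 5 vs 11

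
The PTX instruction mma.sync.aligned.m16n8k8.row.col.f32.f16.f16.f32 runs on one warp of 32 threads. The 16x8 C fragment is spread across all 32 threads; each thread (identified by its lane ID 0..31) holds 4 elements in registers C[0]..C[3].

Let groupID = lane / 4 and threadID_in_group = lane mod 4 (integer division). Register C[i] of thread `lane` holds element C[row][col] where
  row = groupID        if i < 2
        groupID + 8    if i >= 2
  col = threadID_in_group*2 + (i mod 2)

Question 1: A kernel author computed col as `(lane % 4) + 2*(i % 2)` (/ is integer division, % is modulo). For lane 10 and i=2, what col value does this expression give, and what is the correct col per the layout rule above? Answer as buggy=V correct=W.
buggy=2 correct=4

`(lane % 4) + 2*(i % 2)`[10,2]⇒2
10: gr=2,th=2
[2] (2+8,2*2+0) = (10,4)
col: 2 vs 4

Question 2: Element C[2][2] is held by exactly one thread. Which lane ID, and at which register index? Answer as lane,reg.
r:2=>grp=2,rB=0  c:2=>tig=1,lo=0
L=2*4+1=9  i=0*2+0=0

9,0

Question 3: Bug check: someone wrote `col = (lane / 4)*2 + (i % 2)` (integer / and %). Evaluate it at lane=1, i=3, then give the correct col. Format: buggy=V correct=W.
buggy=1 correct=3

`(lane / 4)*2 + (i % 2)`[1,3]→1
lane 1→1/4=0, 1 mod 4=1
i=3  r:0+8→8  c:2·1+1→3
col: 1 vs 3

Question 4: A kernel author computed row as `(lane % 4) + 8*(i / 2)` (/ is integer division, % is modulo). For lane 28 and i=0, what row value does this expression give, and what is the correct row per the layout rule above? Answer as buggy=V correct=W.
`(lane % 4) + 8*(i / 2)`[28,0]->0
lane 28->28/4=7, 28 mod 4=0
i=0  r:7+0->7  c:2·0+0->0
row: 0 vs 7

buggy=0 correct=7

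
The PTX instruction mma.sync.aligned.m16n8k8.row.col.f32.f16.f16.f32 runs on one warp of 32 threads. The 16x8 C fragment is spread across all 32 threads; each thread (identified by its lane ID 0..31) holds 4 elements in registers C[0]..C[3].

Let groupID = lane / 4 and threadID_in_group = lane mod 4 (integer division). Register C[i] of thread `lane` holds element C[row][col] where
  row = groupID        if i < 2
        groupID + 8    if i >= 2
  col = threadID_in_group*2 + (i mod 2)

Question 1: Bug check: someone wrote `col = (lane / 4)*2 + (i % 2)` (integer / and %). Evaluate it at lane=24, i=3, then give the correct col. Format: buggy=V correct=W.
buggy=13 correct=1

`(lane / 4)*2 + (i % 2)`[24,3]->13
lane 24: gid=6 (24/4), tid=0 (24%4)
i=3: r=6+8=14, c=0*2+1=1
col: 13 vs 1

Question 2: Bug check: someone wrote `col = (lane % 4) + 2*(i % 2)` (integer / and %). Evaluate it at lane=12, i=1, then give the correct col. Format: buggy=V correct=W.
buggy=2 correct=1

`(lane % 4) + 2*(i % 2)`[12,1]⇒2
12: gr=3,th=0
[1] (3+0,0*2+1) = (3,1)
col: 2 vs 1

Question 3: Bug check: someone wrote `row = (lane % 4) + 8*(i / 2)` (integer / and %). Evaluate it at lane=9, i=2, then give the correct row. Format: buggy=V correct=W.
buggy=9 correct=10

`(lane % 4) + 8*(i / 2)`[9,2]=>9
L=9=>grp=9>>2=2, tig=9&3=1
[2]=>row 2+8=10  col 1·2+0=2
row: 9 vs 10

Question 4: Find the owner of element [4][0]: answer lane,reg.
r: 4->gid=4,r8=0  c: 0->tid=0,i&1=0
L=4*4+0=16  i=0*2+0=0

16,0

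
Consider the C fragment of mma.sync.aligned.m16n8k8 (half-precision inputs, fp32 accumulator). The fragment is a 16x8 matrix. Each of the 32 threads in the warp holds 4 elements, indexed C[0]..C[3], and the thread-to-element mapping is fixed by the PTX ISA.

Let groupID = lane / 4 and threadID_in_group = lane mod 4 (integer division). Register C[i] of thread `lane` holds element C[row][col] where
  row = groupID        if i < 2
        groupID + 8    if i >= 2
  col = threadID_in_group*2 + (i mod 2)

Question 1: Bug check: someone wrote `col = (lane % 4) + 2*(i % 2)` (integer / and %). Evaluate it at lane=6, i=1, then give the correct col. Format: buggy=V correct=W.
`(lane % 4) + 2*(i % 2)`[6,1]=>4
lane 6=>6/4=1, 6 mod 4=2
i=1  r:1+0=>1  c:2·2+1=>5
col: 4 vs 5

buggy=4 correct=5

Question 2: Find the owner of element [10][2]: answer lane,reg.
9,2

r=10→G=2,rhi=1  c=2→T=1,p=0
L=2*4+1=9  i=1*2+0=2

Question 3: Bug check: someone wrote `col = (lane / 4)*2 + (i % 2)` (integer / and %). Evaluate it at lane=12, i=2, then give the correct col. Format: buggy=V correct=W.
`(lane / 4)*2 + (i % 2)`[12,2]=>6
lane 12: grp=3 (12/4), tig=0 (12%4)
i=2: r=3+8=11, c=0*2+0=0
col: 6 vs 0

buggy=6 correct=0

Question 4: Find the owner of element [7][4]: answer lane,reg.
r:7=>grp=7,rB=0  c:4=>tig=2,lo=0
L=7*4+2=30  i=0*2+0=0

30,0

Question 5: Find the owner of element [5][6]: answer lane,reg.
r: 5->gid=5,r8=0  c: 6->tid=3,i&1=0
L=5*4+3=23  i=0*2+0=0

23,0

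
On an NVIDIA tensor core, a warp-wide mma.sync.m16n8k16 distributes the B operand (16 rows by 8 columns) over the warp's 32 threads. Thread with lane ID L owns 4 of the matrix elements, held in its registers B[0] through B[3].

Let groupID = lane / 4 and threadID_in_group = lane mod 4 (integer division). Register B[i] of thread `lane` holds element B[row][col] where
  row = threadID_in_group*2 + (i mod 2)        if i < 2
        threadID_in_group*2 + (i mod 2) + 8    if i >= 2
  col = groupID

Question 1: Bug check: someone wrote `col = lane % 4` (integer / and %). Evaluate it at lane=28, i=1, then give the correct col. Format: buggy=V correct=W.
`lane % 4`[28,1]=>0
28: grp=7,tig=0
[1] (0*2+1+0,7) = (1,7)
col: 0 vs 7

buggy=0 correct=7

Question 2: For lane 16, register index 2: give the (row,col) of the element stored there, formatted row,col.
8,4

lane 16->16/4=4, 16 mod 4=0
i=2  r:2·0+0+8->8  c:4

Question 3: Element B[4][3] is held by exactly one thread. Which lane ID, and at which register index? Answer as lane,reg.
14,0

c=3→G=3  r=4→rhi=0,T=2,p=0
L=3*4+2=14  i=0*2+0=0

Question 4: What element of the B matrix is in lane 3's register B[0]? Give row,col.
6,0

L=3⇒gr=3>>2=0, th=3&3=3
[0]⇒row 3·2+0+0=6  col gr=0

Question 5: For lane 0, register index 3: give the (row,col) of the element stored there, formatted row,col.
lane 0: G=0 (0/4), T=0 (0%4)
i=3: r=0*2+1+8=9, c=G=0

9,0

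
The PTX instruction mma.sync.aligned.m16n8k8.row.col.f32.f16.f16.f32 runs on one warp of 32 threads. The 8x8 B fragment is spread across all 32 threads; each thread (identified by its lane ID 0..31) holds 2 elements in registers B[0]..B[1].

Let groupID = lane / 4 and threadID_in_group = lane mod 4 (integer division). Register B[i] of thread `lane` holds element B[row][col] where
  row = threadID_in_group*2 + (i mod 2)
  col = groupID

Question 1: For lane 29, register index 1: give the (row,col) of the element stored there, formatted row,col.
29: g=7,t=1
[1] (1*2+1,7) = (3,7)

3,7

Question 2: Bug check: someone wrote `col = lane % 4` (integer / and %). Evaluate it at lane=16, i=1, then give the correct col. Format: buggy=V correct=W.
`lane % 4`[16,1]->0
lane 16: gid=4 (16/4), tid=0 (16%4)
i=1: r=0*2+1=1, c=gid=4
col: 0 vs 4

buggy=0 correct=4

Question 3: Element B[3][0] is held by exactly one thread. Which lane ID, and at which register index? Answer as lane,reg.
c=0->g=0  r=3->t=1,b0=1
L=0*4+1=1  i=1=1

1,1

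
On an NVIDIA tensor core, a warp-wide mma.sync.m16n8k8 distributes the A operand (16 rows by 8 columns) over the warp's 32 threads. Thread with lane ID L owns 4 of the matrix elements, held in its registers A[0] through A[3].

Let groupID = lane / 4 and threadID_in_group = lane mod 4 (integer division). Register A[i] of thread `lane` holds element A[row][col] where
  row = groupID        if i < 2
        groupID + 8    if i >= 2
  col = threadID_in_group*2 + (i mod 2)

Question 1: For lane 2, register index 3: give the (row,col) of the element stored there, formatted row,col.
L=2->gid=2>>2=0, tid=2&3=2
[3]->row 0+8=8  col 2·2+1=5

8,5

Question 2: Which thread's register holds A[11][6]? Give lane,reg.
r=11⇒gr=3,Rb=1  c=6⇒th=3,odd=0
L=3*4+3=15  i=1*2+0=2

15,2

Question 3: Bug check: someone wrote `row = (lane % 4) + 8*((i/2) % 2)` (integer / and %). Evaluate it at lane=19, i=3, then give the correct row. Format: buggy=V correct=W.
`(lane % 4) + 8*((i/2) % 2)`[19,3]->11
19: g=4,t=3
[3] (4+8,3*2+1) = (12,7)
row: 11 vs 12

buggy=11 correct=12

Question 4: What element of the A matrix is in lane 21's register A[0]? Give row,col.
5,2

lane 21=>21/4=5, 21 mod 4=1
i=0  r:5+0=>5  c:2·1+0=>2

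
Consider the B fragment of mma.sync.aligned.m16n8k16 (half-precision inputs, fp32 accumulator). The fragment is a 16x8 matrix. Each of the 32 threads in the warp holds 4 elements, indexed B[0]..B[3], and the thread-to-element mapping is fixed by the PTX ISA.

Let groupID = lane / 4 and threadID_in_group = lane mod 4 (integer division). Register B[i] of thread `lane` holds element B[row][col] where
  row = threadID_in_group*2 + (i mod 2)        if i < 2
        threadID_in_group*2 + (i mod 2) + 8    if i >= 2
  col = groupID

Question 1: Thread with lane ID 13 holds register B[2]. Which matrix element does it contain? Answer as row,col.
lane 13->13/4=3, 13 mod 4=1
i=2  r:2·1+0+8->10  c:3

10,3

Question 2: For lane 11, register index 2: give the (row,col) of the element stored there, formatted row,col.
L=11->g=11>>2=2, t=11&3=3
[2]->row 3·2+0+8=14  col g=2

14,2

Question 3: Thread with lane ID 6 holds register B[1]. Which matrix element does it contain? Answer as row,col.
L=6→G=6>>2=1, T=6&3=2
[1]→row 2·2+1+0=5  col G=1

5,1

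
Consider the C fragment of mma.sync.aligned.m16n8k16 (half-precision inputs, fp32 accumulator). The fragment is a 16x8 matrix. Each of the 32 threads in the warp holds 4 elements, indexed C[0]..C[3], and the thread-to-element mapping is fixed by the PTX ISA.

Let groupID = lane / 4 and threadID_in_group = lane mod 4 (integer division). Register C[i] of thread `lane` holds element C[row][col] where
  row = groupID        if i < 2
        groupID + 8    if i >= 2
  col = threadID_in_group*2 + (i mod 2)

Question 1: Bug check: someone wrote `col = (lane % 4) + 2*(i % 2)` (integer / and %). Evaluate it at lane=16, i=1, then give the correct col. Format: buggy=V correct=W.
`(lane % 4) + 2*(i % 2)`[16,1]->2
lane 16: g=4 (16/4), t=0 (16%4)
i=1: r=4+0=4, c=0*2+1=1
col: 2 vs 1

buggy=2 correct=1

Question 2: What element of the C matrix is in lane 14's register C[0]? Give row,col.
3,4

lane 14: G=3 (14/4), T=2 (14%4)
i=0: r=3+0=3, c=2*2+0=4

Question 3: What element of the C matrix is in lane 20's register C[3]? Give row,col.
13,1

lane 20→20/4=5, 20 mod 4=0
i=3  r:5+8→13  c:2·0+1→1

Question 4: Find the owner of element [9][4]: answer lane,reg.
6,2

r: 9->gid=1,r8=1  c: 4->tid=2,i&1=0
L=1*4+2=6  i=1*2+0=2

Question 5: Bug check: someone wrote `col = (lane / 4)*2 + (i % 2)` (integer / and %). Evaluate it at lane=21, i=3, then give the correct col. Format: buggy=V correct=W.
buggy=11 correct=3

`(lane / 4)*2 + (i % 2)`[21,3]->11
L=21->g=21>>2=5, t=21&3=1
[3]->row 5+8=13  col 1·2+1=3
col: 11 vs 3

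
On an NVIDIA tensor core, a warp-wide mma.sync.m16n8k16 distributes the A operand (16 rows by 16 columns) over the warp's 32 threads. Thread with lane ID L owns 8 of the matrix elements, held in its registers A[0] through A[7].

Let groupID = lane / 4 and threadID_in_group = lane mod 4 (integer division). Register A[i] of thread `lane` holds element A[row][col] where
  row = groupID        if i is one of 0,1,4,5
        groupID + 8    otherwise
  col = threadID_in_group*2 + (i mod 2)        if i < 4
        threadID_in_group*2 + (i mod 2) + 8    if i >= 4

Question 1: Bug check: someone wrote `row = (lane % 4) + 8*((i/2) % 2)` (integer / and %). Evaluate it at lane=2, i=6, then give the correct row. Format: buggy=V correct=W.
`(lane % 4) + 8*((i/2) % 2)`[2,6]=>10
lane 2: grp=0 (2/4), tig=2 (2%4)
i=6: r=0+8=8, c=2*2+0+8=12
row: 10 vs 8

buggy=10 correct=8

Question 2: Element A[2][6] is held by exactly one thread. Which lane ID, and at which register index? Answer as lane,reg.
11,0

r: 2->gid=2,r8=0  c: 6->c8=0,tid=3,i&1=0
L=2*4+3=11  i=0*4+0*2+0=0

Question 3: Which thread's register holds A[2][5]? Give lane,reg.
r=2→G=2,rhi=0  c=5→chi=0,T=2,p=1
L=2*4+2=10  i=0*4+0*2+1=1

10,1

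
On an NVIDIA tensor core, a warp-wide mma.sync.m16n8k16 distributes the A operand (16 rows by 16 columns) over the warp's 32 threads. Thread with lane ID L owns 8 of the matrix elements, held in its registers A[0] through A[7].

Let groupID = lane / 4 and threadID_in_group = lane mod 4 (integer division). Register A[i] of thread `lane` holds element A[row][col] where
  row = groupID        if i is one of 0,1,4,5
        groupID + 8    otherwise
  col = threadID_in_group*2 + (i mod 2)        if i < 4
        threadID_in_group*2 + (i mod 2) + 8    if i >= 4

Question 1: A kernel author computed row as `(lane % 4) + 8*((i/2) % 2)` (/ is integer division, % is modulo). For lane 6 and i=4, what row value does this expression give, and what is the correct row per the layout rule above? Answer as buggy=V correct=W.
buggy=2 correct=1

`(lane % 4) + 8*((i/2) % 2)`[6,4]=>2
L=6=>grp=6>>2=1, tig=6&3=2
[4]=>row 1+0=1  col 2·2+0+8=12
row: 2 vs 1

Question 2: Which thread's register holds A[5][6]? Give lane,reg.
r=5⇒gr=5,Rb=0  c=6⇒Cb=0,th=3,odd=0
L=5*4+3=23  i=0*4+0*2+0=0

23,0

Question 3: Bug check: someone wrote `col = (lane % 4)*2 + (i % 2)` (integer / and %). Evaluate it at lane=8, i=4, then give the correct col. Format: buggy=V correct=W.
`(lane % 4)*2 + (i % 2)`[8,4]->0
lane 8: g=2 (8/4), t=0 (8%4)
i=4: r=2+0=2, c=0*2+0+8=8
col: 0 vs 8

buggy=0 correct=8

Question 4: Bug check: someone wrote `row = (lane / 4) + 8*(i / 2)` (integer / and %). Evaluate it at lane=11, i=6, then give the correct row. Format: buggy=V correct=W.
buggy=26 correct=10

`(lane / 4) + 8*(i / 2)`[11,6]=>26
L=11=>grp=11>>2=2, tig=11&3=3
[6]=>row 2+8=10  col 3·2+0+8=14
row: 26 vs 10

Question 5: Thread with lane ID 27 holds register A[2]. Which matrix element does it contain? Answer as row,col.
14,6

27: grp=6,tig=3
[2] (6+8,3*2+0+0) = (14,6)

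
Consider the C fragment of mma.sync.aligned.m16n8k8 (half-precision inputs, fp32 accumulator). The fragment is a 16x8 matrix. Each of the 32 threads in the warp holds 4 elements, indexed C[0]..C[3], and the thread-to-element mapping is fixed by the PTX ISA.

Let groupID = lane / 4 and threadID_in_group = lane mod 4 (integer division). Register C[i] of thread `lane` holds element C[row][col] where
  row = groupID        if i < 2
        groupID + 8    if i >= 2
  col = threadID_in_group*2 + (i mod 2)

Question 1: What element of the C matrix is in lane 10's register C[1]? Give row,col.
lane 10: gr=2 (10/4), th=2 (10%4)
i=1: r=2+0=2, c=2*2+1=5

2,5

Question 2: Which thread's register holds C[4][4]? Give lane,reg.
18,0

r=4→G=4,rhi=0  c=4→T=2,p=0
L=4*4+2=18  i=0*2+0=0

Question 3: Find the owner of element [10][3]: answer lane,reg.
9,3

r:10=>grp=2,rB=1  c:3=>tig=1,lo=1
L=2*4+1=9  i=1*2+1=3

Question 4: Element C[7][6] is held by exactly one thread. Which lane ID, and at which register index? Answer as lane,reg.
31,0

r:7=>grp=7,rB=0  c:6=>tig=3,lo=0
L=7*4+3=31  i=0*2+0=0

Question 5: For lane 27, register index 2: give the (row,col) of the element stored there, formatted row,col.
L=27->gid=27>>2=6, tid=27&3=3
[2]->row 6+8=14  col 3·2+0=6

14,6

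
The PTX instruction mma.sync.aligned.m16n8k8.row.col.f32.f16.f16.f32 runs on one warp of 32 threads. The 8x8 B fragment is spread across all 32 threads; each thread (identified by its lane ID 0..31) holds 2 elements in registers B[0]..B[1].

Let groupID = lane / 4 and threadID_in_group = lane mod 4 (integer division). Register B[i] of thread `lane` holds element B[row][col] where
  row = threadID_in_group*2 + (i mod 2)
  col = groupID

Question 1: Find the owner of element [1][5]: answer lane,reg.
20,1

c=5→G=5  r=1→T=0,p=1
L=5*4+0=20  i=1=1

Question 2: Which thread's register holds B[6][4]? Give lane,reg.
19,0

c=4->g=4  r=6->t=3,b0=0
L=4*4+3=19  i=0=0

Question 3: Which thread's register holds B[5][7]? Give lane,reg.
c=7⇒gr=7  r=5⇒th=2,odd=1
L=7*4+2=30  i=1=1

30,1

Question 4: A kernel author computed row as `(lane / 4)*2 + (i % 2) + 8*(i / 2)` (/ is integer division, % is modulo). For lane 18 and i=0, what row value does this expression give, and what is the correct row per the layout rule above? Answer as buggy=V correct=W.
buggy=8 correct=4

`(lane / 4)*2 + (i % 2) + 8*(i / 2)`[18,0]->8
L=18->gid=18>>2=4, tid=18&3=2
[0]->row 2·2+0=4  col gid=4
row: 8 vs 4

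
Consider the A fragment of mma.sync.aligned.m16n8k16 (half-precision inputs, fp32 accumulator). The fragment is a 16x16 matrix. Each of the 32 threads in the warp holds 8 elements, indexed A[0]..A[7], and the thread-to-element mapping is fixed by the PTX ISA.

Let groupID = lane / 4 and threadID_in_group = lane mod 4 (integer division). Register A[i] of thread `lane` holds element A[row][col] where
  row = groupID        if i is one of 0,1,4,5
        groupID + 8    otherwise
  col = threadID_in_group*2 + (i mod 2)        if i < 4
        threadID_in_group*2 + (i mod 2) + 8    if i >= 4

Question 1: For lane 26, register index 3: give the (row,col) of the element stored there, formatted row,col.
14,5

L=26->gid=26>>2=6, tid=26&3=2
[3]->row 6+8=14  col 2·2+1+0=5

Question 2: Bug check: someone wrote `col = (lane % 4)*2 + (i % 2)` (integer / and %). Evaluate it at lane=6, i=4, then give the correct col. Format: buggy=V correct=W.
buggy=4 correct=12

`(lane % 4)*2 + (i % 2)`[6,4]⇒4
6: gr=1,th=2
[4] (1+0,2*2+0+8) = (1,12)
col: 4 vs 12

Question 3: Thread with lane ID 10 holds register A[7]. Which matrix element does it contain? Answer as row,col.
10,13

lane 10⇒10/4=2, 10 mod 4=2
i=7  r:2+8⇒10  c:2·2+1+8⇒13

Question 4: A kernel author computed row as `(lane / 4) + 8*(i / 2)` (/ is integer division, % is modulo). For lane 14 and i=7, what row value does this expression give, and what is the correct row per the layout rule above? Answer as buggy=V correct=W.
`(lane / 4) + 8*(i / 2)`[14,7]->27
14: gid=3,tid=2
[7] (3+8,2*2+1+8) = (11,13)
row: 27 vs 11

buggy=27 correct=11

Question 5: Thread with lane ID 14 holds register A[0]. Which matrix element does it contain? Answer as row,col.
L=14=>grp=14>>2=3, tig=14&3=2
[0]=>row 3+0=3  col 2·2+0+0=4

3,4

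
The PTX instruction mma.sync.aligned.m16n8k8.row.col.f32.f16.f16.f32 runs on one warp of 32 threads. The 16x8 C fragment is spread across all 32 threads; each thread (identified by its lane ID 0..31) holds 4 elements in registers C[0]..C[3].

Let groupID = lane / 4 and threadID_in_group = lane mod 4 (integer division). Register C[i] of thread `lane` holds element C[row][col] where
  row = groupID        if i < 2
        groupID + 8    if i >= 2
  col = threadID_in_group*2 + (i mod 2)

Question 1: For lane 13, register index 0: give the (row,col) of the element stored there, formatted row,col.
lane 13->13/4=3, 13 mod 4=1
i=0  r:3+0->3  c:2·1+0->2

3,2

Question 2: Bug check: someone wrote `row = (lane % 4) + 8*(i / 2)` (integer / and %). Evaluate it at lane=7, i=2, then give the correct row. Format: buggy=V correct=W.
buggy=11 correct=9

`(lane % 4) + 8*(i / 2)`[7,2]->11
7: g=1,t=3
[2] (1+8,3*2+0) = (9,6)
row: 11 vs 9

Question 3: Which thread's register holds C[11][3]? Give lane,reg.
13,3

r:11=>grp=3,rB=1  c:3=>tig=1,lo=1
L=3*4+1=13  i=1*2+1=3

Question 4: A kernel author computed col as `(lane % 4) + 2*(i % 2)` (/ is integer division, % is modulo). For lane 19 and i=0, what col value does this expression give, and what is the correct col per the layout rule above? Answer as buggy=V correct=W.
buggy=3 correct=6

`(lane % 4) + 2*(i % 2)`[19,0]->3
L=19->g=19>>2=4, t=19&3=3
[0]->row 4+0=4  col 3·2+0=6
col: 3 vs 6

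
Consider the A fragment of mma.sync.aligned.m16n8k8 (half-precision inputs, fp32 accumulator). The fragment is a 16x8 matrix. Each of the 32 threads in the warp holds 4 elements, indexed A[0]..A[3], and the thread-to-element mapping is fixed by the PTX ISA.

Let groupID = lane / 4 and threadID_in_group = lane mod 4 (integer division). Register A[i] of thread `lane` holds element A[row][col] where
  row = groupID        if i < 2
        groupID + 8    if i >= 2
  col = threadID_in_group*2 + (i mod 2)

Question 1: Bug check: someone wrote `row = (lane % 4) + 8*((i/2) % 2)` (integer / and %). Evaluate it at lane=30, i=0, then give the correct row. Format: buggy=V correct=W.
buggy=2 correct=7

`(lane % 4) + 8*((i/2) % 2)`[30,0]->2
lane 30: g=7 (30/4), t=2 (30%4)
i=0: r=7+0=7, c=2*2+0=4
row: 2 vs 7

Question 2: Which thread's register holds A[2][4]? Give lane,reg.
10,0

r=2→G=2,rhi=0  c=4→T=2,p=0
L=2*4+2=10  i=0*2+0=0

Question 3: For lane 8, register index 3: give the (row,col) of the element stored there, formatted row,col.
10,1

lane 8: grp=2 (8/4), tig=0 (8%4)
i=3: r=2+8=10, c=0*2+1=1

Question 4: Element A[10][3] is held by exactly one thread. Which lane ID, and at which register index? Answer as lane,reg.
9,3

r=10→G=2,rhi=1  c=3→T=1,p=1
L=2*4+1=9  i=1*2+1=3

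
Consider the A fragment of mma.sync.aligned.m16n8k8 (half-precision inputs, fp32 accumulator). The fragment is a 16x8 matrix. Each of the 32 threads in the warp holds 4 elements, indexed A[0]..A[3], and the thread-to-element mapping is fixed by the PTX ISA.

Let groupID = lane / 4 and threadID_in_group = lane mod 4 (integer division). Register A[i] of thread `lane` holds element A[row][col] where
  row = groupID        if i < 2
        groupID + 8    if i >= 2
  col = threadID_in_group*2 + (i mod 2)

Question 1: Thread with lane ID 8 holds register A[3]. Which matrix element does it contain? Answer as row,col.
10,1

L=8->g=8>>2=2, t=8&3=0
[3]->row 2+8=10  col 0·2+1=1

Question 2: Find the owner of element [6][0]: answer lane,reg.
r=6->g=6,rb=0  c=0->t=0,b0=0
L=6*4+0=24  i=0*2+0=0

24,0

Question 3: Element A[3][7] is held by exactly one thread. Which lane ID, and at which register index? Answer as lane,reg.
15,1

r=3→G=3,rhi=0  c=7→T=3,p=1
L=3*4+3=15  i=0*2+1=1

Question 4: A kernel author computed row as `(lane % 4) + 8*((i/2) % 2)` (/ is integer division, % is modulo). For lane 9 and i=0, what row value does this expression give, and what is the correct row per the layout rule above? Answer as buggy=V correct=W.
buggy=1 correct=2

`(lane % 4) + 8*((i/2) % 2)`[9,0]⇒1
9: gr=2,th=1
[0] (2+0,1*2+0) = (2,2)
row: 1 vs 2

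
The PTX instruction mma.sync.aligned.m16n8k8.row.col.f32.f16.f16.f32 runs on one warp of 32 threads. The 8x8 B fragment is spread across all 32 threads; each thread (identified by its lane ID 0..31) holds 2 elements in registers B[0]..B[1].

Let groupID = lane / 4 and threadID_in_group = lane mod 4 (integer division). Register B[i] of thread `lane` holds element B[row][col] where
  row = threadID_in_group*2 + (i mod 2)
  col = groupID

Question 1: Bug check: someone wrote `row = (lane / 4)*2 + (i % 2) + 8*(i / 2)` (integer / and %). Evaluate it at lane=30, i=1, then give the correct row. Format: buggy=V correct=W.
buggy=15 correct=5

`(lane / 4)*2 + (i % 2) + 8*(i / 2)`[30,1]->15
30: g=7,t=2
[1] (2*2+1,7) = (5,7)
row: 15 vs 5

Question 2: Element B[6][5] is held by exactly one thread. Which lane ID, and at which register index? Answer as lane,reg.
23,0

c=5⇒gr=5  r=6⇒th=3,odd=0
L=5*4+3=23  i=0=0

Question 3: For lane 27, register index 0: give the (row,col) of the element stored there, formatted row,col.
6,6

27: gr=6,th=3
[0] (3*2+0,6) = (6,6)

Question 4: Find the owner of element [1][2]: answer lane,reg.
8,1

c=2⇒gr=2  r=1⇒th=0,odd=1
L=2*4+0=8  i=1=1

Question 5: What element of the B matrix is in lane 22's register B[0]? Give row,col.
4,5

L=22->gid=22>>2=5, tid=22&3=2
[0]->row 2·2+0=4  col gid=5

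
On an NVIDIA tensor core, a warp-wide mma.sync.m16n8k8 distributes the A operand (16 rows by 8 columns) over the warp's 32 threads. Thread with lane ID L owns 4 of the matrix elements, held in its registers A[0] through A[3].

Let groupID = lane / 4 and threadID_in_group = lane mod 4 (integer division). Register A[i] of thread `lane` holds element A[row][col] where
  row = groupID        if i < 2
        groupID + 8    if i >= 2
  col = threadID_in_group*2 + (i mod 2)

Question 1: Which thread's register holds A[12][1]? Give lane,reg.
16,3

r=12→G=4,rhi=1  c=1→T=0,p=1
L=4*4+0=16  i=1*2+1=3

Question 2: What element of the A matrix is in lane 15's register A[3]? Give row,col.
lane 15: g=3 (15/4), t=3 (15%4)
i=3: r=3+8=11, c=3*2+1=7

11,7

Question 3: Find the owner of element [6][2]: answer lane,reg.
r:6=>grp=6,rB=0  c:2=>tig=1,lo=0
L=6*4+1=25  i=0*2+0=0

25,0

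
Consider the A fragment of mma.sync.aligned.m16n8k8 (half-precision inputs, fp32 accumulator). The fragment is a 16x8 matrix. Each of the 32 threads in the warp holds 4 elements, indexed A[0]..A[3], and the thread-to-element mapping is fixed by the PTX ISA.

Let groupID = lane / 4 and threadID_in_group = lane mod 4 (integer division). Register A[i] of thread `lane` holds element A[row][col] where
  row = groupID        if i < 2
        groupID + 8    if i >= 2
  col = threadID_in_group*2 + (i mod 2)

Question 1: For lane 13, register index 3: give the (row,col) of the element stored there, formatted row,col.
11,3

13: gid=3,tid=1
[3] (3+8,1*2+1) = (11,3)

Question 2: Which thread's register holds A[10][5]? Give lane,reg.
10,3

r:10=>grp=2,rB=1  c:5=>tig=2,lo=1
L=2*4+2=10  i=1*2+1=3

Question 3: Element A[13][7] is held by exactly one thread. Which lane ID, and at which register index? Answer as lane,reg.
23,3

r: 13->gid=5,r8=1  c: 7->tid=3,i&1=1
L=5*4+3=23  i=1*2+1=3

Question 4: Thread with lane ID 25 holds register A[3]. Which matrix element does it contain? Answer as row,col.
14,3

lane 25⇒25/4=6, 25 mod 4=1
i=3  r:6+8⇒14  c:2·1+1⇒3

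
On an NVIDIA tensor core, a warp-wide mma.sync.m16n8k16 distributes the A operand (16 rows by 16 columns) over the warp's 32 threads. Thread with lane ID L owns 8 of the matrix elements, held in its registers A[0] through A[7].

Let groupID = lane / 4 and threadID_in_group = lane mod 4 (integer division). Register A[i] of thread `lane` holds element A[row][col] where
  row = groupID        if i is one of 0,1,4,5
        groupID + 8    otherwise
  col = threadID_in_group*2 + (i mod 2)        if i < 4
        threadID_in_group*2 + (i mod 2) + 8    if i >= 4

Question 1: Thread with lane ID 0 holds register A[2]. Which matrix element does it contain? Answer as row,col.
lane 0: gr=0 (0/4), th=0 (0%4)
i=2: r=0+8=8, c=0*2+0+0=0

8,0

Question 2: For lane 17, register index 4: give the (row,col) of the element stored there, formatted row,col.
L=17=>grp=17>>2=4, tig=17&3=1
[4]=>row 4+0=4  col 1·2+0+8=10

4,10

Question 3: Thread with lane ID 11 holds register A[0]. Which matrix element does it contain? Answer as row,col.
L=11→G=11>>2=2, T=11&3=3
[0]→row 2+0=2  col 3·2+0+0=6

2,6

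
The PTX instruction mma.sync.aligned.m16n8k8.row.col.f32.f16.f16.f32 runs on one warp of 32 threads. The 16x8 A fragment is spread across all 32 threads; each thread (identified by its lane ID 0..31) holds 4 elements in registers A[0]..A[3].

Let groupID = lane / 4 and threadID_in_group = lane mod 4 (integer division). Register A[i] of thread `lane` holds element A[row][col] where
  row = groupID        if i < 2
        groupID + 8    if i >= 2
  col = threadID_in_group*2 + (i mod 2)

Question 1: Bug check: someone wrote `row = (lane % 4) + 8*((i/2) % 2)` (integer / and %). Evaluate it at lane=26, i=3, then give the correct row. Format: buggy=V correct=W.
`(lane % 4) + 8*((i/2) % 2)`[26,3]->10
lane 26->26/4=6, 26 mod 4=2
i=3  r:6+8->14  c:2·2+1->5
row: 10 vs 14

buggy=10 correct=14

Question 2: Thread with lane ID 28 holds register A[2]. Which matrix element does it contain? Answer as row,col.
15,0

28: gid=7,tid=0
[2] (7+8,0*2+0) = (15,0)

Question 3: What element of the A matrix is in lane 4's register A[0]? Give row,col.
4: gr=1,th=0
[0] (1+0,0*2+0) = (1,0)

1,0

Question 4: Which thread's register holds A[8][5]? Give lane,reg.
r=8⇒gr=0,Rb=1  c=5⇒th=2,odd=1
L=0*4+2=2  i=1*2+1=3

2,3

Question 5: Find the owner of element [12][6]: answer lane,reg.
r=12→G=4,rhi=1  c=6→T=3,p=0
L=4*4+3=19  i=1*2+0=2

19,2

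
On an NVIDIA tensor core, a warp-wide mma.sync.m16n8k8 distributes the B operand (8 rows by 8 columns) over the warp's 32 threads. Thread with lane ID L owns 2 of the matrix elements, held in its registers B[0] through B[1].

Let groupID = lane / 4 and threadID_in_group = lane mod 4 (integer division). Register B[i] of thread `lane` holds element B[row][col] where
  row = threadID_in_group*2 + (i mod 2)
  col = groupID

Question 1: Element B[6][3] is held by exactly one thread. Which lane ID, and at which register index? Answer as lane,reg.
c: 3->gid=3  r: 6->tid=3,i&1=0
L=3*4+3=15  i=0=0

15,0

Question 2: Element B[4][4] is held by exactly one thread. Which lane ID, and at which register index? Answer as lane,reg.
18,0

c:4=>grp=4  r:4=>tig=2,lo=0
L=4*4+2=18  i=0=0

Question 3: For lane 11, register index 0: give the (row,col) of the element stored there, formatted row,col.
6,2

L=11⇒gr=11>>2=2, th=11&3=3
[0]⇒row 3·2+0=6  col gr=2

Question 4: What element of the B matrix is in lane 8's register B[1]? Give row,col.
1,2

L=8=>grp=8>>2=2, tig=8&3=0
[1]=>row 0·2+1=1  col grp=2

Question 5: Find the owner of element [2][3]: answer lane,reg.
c: 3->gid=3  r: 2->tid=1,i&1=0
L=3*4+1=13  i=0=0

13,0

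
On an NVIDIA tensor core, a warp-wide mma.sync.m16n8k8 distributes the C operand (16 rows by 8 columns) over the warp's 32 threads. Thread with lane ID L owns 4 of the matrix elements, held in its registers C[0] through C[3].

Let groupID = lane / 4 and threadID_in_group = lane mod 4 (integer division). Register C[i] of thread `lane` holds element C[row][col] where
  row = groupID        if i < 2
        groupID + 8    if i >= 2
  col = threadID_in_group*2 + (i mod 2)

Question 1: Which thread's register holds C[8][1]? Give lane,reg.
0,3

r=8→G=0,rhi=1  c=1→T=0,p=1
L=0*4+0=0  i=1*2+1=3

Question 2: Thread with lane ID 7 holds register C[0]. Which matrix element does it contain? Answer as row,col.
lane 7=>7/4=1, 7 mod 4=3
i=0  r:1+0=>1  c:2·3+0=>6

1,6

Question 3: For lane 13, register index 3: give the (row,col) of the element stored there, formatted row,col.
11,3

L=13⇒gr=13>>2=3, th=13&3=1
[3]⇒row 3+8=11  col 1·2+1=3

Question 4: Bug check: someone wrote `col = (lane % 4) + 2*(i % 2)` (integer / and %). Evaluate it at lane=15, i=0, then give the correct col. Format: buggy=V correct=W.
`(lane % 4) + 2*(i % 2)`[15,0]→3
L=15→G=15>>2=3, T=15&3=3
[0]→row 3+0=3  col 3·2+0=6
col: 3 vs 6

buggy=3 correct=6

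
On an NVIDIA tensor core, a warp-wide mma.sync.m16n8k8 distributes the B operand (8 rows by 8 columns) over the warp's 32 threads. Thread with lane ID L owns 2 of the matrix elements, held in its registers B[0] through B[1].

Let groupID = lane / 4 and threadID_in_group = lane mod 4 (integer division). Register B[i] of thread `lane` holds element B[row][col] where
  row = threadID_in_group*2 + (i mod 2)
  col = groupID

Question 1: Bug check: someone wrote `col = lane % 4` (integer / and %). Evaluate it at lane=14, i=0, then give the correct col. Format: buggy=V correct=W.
buggy=2 correct=3

`lane % 4`[14,0]→2
lane 14: G=3 (14/4), T=2 (14%4)
i=0: r=2*2+0=4, c=G=3
col: 2 vs 3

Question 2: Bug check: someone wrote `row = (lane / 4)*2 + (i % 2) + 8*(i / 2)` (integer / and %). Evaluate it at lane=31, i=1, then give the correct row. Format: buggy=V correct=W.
`(lane / 4)*2 + (i % 2) + 8*(i / 2)`[31,1]->15
L=31->gid=31>>2=7, tid=31&3=3
[1]->row 3·2+1=7  col gid=7
row: 15 vs 7

buggy=15 correct=7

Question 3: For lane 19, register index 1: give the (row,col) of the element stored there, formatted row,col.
lane 19->19/4=4, 19 mod 4=3
i=1  r:2·3+1->7  c:4

7,4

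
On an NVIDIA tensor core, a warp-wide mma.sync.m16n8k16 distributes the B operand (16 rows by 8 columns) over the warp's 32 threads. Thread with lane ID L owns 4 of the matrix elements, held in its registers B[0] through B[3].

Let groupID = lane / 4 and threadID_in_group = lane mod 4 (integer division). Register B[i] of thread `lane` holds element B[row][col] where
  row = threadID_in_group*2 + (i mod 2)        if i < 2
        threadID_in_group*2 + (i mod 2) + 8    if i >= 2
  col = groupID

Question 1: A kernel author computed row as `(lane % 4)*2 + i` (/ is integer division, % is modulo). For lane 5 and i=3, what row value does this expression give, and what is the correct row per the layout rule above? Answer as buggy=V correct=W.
`(lane % 4)*2 + i`[5,3]->5
L=5->gid=5>>2=1, tid=5&3=1
[3]->row 1·2+1+8=11  col gid=1
row: 5 vs 11

buggy=5 correct=11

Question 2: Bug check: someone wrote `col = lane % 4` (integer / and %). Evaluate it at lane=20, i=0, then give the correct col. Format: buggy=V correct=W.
buggy=0 correct=5

`lane % 4`[20,0]=>0
lane 20: grp=5 (20/4), tig=0 (20%4)
i=0: r=0*2+0+0=0, c=grp=5
col: 0 vs 5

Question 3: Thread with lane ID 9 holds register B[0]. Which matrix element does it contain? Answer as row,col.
2,2

lane 9=>9/4=2, 9 mod 4=1
i=0  r:2·1+0+0=>2  c:2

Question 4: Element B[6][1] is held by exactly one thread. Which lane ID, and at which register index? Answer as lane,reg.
c: 1->gid=1  r: 6->r8=0,tid=3,i&1=0
L=1*4+3=7  i=0*2+0=0

7,0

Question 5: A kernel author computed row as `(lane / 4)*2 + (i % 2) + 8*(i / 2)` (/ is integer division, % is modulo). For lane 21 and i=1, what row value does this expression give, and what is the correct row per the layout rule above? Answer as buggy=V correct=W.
buggy=11 correct=3

`(lane / 4)*2 + (i % 2) + 8*(i / 2)`[21,1]=>11
21: grp=5,tig=1
[1] (1*2+1+0,5) = (3,5)
row: 11 vs 3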